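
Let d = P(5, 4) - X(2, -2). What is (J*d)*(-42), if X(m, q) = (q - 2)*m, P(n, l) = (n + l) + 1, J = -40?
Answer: 30240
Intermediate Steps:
P(n, l) = 1 + l + n (P(n, l) = (l + n) + 1 = 1 + l + n)
X(m, q) = m*(-2 + q) (X(m, q) = (-2 + q)*m = m*(-2 + q))
d = 18 (d = (1 + 4 + 5) - 2*(-2 - 2) = 10 - 2*(-4) = 10 - 1*(-8) = 10 + 8 = 18)
(J*d)*(-42) = -40*18*(-42) = -720*(-42) = 30240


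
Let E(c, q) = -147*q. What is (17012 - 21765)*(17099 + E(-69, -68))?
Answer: -128782535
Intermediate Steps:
(17012 - 21765)*(17099 + E(-69, -68)) = (17012 - 21765)*(17099 - 147*(-68)) = -4753*(17099 + 9996) = -4753*27095 = -128782535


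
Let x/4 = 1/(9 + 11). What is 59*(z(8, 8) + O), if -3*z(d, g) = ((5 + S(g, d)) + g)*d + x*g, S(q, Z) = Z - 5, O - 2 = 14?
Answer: -8024/5 ≈ -1604.8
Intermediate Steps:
O = 16 (O = 2 + 14 = 16)
S(q, Z) = -5 + Z
x = 1/5 (x = 4/(9 + 11) = 4/20 = 4*(1/20) = 1/5 ≈ 0.20000)
z(d, g) = -g/15 - d*(d + g)/3 (z(d, g) = -(((5 + (-5 + d)) + g)*d + g/5)/3 = -((d + g)*d + g/5)/3 = -(d*(d + g) + g/5)/3 = -(g/5 + d*(d + g))/3 = -g/15 - d*(d + g)/3)
59*(z(8, 8) + O) = 59*((-1/3*8**2 - 1/15*8 - 1/3*8*8) + 16) = 59*((-1/3*64 - 8/15 - 64/3) + 16) = 59*((-64/3 - 8/15 - 64/3) + 16) = 59*(-216/5 + 16) = 59*(-136/5) = -8024/5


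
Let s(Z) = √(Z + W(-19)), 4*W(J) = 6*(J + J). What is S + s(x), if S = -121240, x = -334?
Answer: -121240 + I*√391 ≈ -1.2124e+5 + 19.774*I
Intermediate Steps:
W(J) = 3*J (W(J) = (6*(J + J))/4 = (6*(2*J))/4 = (12*J)/4 = 3*J)
s(Z) = √(-57 + Z) (s(Z) = √(Z + 3*(-19)) = √(Z - 57) = √(-57 + Z))
S + s(x) = -121240 + √(-57 - 334) = -121240 + √(-391) = -121240 + I*√391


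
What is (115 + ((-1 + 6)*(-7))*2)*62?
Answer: 2790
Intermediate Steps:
(115 + ((-1 + 6)*(-7))*2)*62 = (115 + (5*(-7))*2)*62 = (115 - 35*2)*62 = (115 - 70)*62 = 45*62 = 2790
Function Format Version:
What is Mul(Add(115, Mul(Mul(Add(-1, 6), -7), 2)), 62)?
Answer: 2790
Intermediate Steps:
Mul(Add(115, Mul(Mul(Add(-1, 6), -7), 2)), 62) = Mul(Add(115, Mul(Mul(5, -7), 2)), 62) = Mul(Add(115, Mul(-35, 2)), 62) = Mul(Add(115, -70), 62) = Mul(45, 62) = 2790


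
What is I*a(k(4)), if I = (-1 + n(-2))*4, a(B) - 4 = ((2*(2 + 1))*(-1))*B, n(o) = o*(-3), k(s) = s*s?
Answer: -1840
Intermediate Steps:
k(s) = s²
n(o) = -3*o
a(B) = 4 - 6*B (a(B) = 4 + ((2*(2 + 1))*(-1))*B = 4 + ((2*3)*(-1))*B = 4 + (6*(-1))*B = 4 - 6*B)
I = 20 (I = (-1 - 3*(-2))*4 = (-1 + 6)*4 = 5*4 = 20)
I*a(k(4)) = 20*(4 - 6*4²) = 20*(4 - 6*16) = 20*(4 - 96) = 20*(-92) = -1840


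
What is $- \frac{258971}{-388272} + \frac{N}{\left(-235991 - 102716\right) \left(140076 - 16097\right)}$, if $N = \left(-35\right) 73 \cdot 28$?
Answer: $\frac{10874881777506443}{16304533374365616} \approx 0.66699$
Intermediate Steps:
$N = -71540$ ($N = \left(-2555\right) 28 = -71540$)
$- \frac{258971}{-388272} + \frac{N}{\left(-235991 - 102716\right) \left(140076 - 16097\right)} = - \frac{258971}{-388272} - \frac{71540}{\left(-235991 - 102716\right) \left(140076 - 16097\right)} = \left(-258971\right) \left(- \frac{1}{388272}\right) - \frac{71540}{\left(-338707\right) 123979} = \frac{258971}{388272} - \frac{71540}{-41992555153} = \frac{258971}{388272} - - \frac{71540}{41992555153} = \frac{258971}{388272} + \frac{71540}{41992555153} = \frac{10874881777506443}{16304533374365616}$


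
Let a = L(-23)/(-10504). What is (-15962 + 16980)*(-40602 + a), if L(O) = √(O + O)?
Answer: -41332836 - 509*I*√46/5252 ≈ -4.1333e+7 - 0.65731*I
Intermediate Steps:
L(O) = √2*√O (L(O) = √(2*O) = √2*√O)
a = -I*√46/10504 (a = (√2*√(-23))/(-10504) = (√2*(I*√23))*(-1/10504) = (I*√46)*(-1/10504) = -I*√46/10504 ≈ -0.00064569*I)
(-15962 + 16980)*(-40602 + a) = (-15962 + 16980)*(-40602 - I*√46/10504) = 1018*(-40602 - I*√46/10504) = -41332836 - 509*I*√46/5252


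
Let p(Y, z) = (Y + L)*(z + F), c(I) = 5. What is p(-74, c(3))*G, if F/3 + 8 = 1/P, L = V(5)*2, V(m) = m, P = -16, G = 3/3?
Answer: 1228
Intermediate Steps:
G = 1 (G = 3*(⅓) = 1)
L = 10 (L = 5*2 = 10)
F = -387/16 (F = -24 + 3/(-16) = -24 + 3*(-1/16) = -24 - 3/16 = -387/16 ≈ -24.188)
p(Y, z) = (10 + Y)*(-387/16 + z) (p(Y, z) = (Y + 10)*(z - 387/16) = (10 + Y)*(-387/16 + z))
p(-74, c(3))*G = (-1935/8 + 10*5 - 387/16*(-74) - 74*5)*1 = (-1935/8 + 50 + 14319/8 - 370)*1 = 1228*1 = 1228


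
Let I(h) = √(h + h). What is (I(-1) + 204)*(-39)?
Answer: -7956 - 39*I*√2 ≈ -7956.0 - 55.154*I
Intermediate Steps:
I(h) = √2*√h (I(h) = √(2*h) = √2*√h)
(I(-1) + 204)*(-39) = (√2*√(-1) + 204)*(-39) = (√2*I + 204)*(-39) = (I*√2 + 204)*(-39) = (204 + I*√2)*(-39) = -7956 - 39*I*√2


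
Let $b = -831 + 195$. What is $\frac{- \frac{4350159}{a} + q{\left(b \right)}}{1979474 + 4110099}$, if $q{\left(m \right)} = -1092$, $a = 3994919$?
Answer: $- \frac{4366801707}{24327350879587} \approx -0.0001795$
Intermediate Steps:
$b = -636$
$\frac{- \frac{4350159}{a} + q{\left(b \right)}}{1979474 + 4110099} = \frac{- \frac{4350159}{3994919} - 1092}{1979474 + 4110099} = \frac{\left(-4350159\right) \frac{1}{3994919} - 1092}{6089573} = \left(- \frac{4350159}{3994919} - 1092\right) \frac{1}{6089573} = \left(- \frac{4366801707}{3994919}\right) \frac{1}{6089573} = - \frac{4366801707}{24327350879587}$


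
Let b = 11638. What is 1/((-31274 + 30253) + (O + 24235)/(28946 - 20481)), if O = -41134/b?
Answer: -49257835/50151246637 ≈ -0.00098219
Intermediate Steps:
O = -20567/5819 (O = -41134/11638 = -41134*1/11638 = -20567/5819 ≈ -3.5345)
1/((-31274 + 30253) + (O + 24235)/(28946 - 20481)) = 1/((-31274 + 30253) + (-20567/5819 + 24235)/(28946 - 20481)) = 1/(-1021 + (141002898/5819)/8465) = 1/(-1021 + (141002898/5819)*(1/8465)) = 1/(-1021 + 141002898/49257835) = 1/(-50151246637/49257835) = -49257835/50151246637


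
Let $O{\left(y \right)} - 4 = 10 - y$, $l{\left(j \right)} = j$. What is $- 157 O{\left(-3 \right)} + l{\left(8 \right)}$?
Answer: $-2661$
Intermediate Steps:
$O{\left(y \right)} = 14 - y$ ($O{\left(y \right)} = 4 - \left(-10 + y\right) = 14 - y$)
$- 157 O{\left(-3 \right)} + l{\left(8 \right)} = - 157 \left(14 - -3\right) + 8 = - 157 \left(14 + 3\right) + 8 = \left(-157\right) 17 + 8 = -2669 + 8 = -2661$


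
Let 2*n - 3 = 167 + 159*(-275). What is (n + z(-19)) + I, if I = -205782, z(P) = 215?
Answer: -454689/2 ≈ -2.2734e+5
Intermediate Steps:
n = -43555/2 (n = 3/2 + (167 + 159*(-275))/2 = 3/2 + (167 - 43725)/2 = 3/2 + (½)*(-43558) = 3/2 - 21779 = -43555/2 ≈ -21778.)
(n + z(-19)) + I = (-43555/2 + 215) - 205782 = -43125/2 - 205782 = -454689/2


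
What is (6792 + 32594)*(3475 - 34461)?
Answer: -1220414596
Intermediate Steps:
(6792 + 32594)*(3475 - 34461) = 39386*(-30986) = -1220414596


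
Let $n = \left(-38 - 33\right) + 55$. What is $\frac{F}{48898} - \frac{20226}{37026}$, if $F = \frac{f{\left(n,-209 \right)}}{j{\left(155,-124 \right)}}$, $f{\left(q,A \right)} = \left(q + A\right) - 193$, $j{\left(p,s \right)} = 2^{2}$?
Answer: $- \frac{330960055}{603499116} \approx -0.5484$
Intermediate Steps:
$j{\left(p,s \right)} = 4$
$n = -16$ ($n = -71 + 55 = -16$)
$f{\left(q,A \right)} = -193 + A + q$ ($f{\left(q,A \right)} = \left(A + q\right) - 193 = -193 + A + q$)
$F = - \frac{209}{2}$ ($F = \frac{-193 - 209 - 16}{4} = \left(-418\right) \frac{1}{4} = - \frac{209}{2} \approx -104.5$)
$\frac{F}{48898} - \frac{20226}{37026} = - \frac{209}{2 \cdot 48898} - \frac{20226}{37026} = \left(- \frac{209}{2}\right) \frac{1}{48898} - \frac{3371}{6171} = - \frac{209}{97796} - \frac{3371}{6171} = - \frac{330960055}{603499116}$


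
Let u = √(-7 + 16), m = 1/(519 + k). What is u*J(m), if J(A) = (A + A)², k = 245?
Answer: 3/145924 ≈ 2.0559e-5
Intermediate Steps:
m = 1/764 (m = 1/(519 + 245) = 1/764 ≈ 0.0013089)
u = 3 (u = √9 = 3)
J(A) = 4*A² (J(A) = (2*A)² = 4*A²)
u*J(m) = 3*(4*(1/764)²) = 3*(4*(1/583696)) = 3*(1/145924) = 3/145924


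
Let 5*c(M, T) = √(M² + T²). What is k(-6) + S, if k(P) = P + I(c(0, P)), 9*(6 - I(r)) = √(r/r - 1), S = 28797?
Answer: 28797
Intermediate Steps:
c(M, T) = √(M² + T²)/5
I(r) = 6 (I(r) = 6 - √(r/r - 1)/9 = 6 - √(1 - 1)/9 = 6 - √0/9 = 6 - ⅑*0 = 6 + 0 = 6)
k(P) = 6 + P (k(P) = P + 6 = 6 + P)
k(-6) + S = (6 - 6) + 28797 = 0 + 28797 = 28797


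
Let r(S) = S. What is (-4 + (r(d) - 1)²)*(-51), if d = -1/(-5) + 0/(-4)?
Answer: 4284/25 ≈ 171.36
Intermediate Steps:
d = ⅕ (d = -1*(-⅕) + 0*(-¼) = ⅕ + 0 = ⅕ ≈ 0.20000)
(-4 + (r(d) - 1)²)*(-51) = (-4 + (⅕ - 1)²)*(-51) = (-4 + (-⅘)²)*(-51) = (-4 + 16/25)*(-51) = -84/25*(-51) = 4284/25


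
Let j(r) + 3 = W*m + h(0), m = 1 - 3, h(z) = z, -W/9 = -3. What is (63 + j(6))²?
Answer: 36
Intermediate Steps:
W = 27 (W = -9*(-3) = 27)
m = -2
j(r) = -57 (j(r) = -3 + (27*(-2) + 0) = -3 + (-54 + 0) = -3 - 54 = -57)
(63 + j(6))² = (63 - 57)² = 6² = 36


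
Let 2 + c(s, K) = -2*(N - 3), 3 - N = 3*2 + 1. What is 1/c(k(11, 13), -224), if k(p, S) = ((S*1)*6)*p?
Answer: 1/12 ≈ 0.083333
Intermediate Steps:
N = -4 (N = 3 - (3*2 + 1) = 3 - (6 + 1) = 3 - 1*7 = 3 - 7 = -4)
k(p, S) = 6*S*p (k(p, S) = (S*6)*p = (6*S)*p = 6*S*p)
c(s, K) = 12 (c(s, K) = -2 - 2*(-4 - 3) = -2 - 2*(-7) = -2 + 14 = 12)
1/c(k(11, 13), -224) = 1/12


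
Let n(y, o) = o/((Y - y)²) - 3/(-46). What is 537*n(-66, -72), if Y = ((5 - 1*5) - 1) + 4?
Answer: 28461/1058 ≈ 26.901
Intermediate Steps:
Y = 3 (Y = ((5 - 5) - 1) + 4 = (0 - 1) + 4 = -1 + 4 = 3)
n(y, o) = 3/46 + o/(3 - y)² (n(y, o) = o/((3 - y)²) - 3/(-46) = o/(3 - y)² - 3*(-1/46) = o/(3 - y)² + 3/46 = 3/46 + o/(3 - y)²)
537*n(-66, -72) = 537*(3/46 - 72/(-3 - 66)²) = 537*(3/46 - 72/(-69)²) = 537*(3/46 - 72*1/4761) = 537*(3/46 - 8/529) = 537*(53/1058) = 28461/1058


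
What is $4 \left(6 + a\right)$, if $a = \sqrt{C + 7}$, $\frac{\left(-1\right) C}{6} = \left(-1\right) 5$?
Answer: $24 + 4 \sqrt{37} \approx 48.331$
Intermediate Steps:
$C = 30$ ($C = - 6 \left(\left(-1\right) 5\right) = \left(-6\right) \left(-5\right) = 30$)
$a = \sqrt{37}$ ($a = \sqrt{30 + 7} = \sqrt{37} \approx 6.0828$)
$4 \left(6 + a\right) = 4 \left(6 + \sqrt{37}\right) = 24 + 4 \sqrt{37}$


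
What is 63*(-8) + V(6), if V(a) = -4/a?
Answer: -1514/3 ≈ -504.67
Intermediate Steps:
63*(-8) + V(6) = 63*(-8) - 4/6 = -504 - 4*⅙ = -504 - ⅔ = -1514/3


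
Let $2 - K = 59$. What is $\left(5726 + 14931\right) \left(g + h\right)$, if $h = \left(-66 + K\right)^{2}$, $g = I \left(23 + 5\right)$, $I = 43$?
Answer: $337390781$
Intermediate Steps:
$K = -57$ ($K = 2 - 59 = -57$)
$g = 1204$ ($g = 43 \left(23 + 5\right) = 43 \cdot 28 = 1204$)
$h = 15129$ ($h = \left(-66 - 57\right)^{2} = \left(-123\right)^{2} = 15129$)
$\left(5726 + 14931\right) \left(g + h\right) = \left(5726 + 14931\right) \left(1204 + 15129\right) = 20657 \cdot 16333 = 337390781$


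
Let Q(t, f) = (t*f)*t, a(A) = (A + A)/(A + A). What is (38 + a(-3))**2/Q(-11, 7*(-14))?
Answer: -1521/11858 ≈ -0.12827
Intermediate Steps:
a(A) = 1 (a(A) = (2*A)/((2*A)) = (2*A)*(1/(2*A)) = 1)
Q(t, f) = f*t**2 (Q(t, f) = (f*t)*t = f*t**2)
(38 + a(-3))**2/Q(-11, 7*(-14)) = (38 + 1)**2/(((7*(-14))*(-11)**2)) = 39**2/((-98*121)) = 1521/(-11858) = 1521*(-1/11858) = -1521/11858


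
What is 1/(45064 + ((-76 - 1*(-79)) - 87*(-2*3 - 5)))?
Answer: 1/46024 ≈ 2.1728e-5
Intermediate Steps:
1/(45064 + ((-76 - 1*(-79)) - 87*(-2*3 - 5))) = 1/(45064 + ((-76 + 79) - 87*(-6 - 5))) = 1/(45064 + (3 - 87*(-11))) = 1/(45064 + (3 + 957)) = 1/(45064 + 960) = 1/46024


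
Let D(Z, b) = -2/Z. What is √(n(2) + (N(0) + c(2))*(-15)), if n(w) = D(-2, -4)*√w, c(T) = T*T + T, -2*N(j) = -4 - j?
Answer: √(-120 + √2) ≈ 10.89*I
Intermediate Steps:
N(j) = 2 + j/2 (N(j) = -(-4 - j)/2 = 2 + j/2)
c(T) = T + T² (c(T) = T² + T = T + T²)
n(w) = √w (n(w) = (-2/(-2))*√w = (-2*(-½))*√w = 1*√w = √w)
√(n(2) + (N(0) + c(2))*(-15)) = √(√2 + ((2 + (½)*0) + 2*(1 + 2))*(-15)) = √(√2 + ((2 + 0) + 2*3)*(-15)) = √(√2 + (2 + 6)*(-15)) = √(√2 + 8*(-15)) = √(√2 - 120) = √(-120 + √2)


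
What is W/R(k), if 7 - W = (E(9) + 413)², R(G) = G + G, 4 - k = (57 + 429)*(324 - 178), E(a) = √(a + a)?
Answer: 42645/35476 + 177*√2/10136 ≈ 1.2268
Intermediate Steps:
E(a) = √2*√a (E(a) = √(2*a) = √2*√a)
k = -70952 (k = 4 - (57 + 429)*(324 - 178) = 4 - 486*146 = 4 - 1*70956 = 4 - 70956 = -70952)
R(G) = 2*G
W = 7 - (413 + 3*√2)² (W = 7 - (√2*√9 + 413)² = 7 - (√2*3 + 413)² = 7 - (3*√2 + 413)² = 7 - (413 + 3*√2)² ≈ -1.7408e+5)
W/R(k) = (-170580 - 2478*√2)/((2*(-70952))) = (-170580 - 2478*√2)/(-141904) = (-170580 - 2478*√2)*(-1/141904) = 42645/35476 + 177*√2/10136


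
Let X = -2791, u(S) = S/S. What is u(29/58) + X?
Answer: -2790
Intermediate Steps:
u(S) = 1
u(29/58) + X = 1 - 2791 = -2790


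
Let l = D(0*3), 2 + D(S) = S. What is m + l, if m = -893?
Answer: -895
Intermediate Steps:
D(S) = -2 + S
l = -2 (l = -2 + 0*3 = -2 + 0 = -2)
m + l = -893 - 2 = -895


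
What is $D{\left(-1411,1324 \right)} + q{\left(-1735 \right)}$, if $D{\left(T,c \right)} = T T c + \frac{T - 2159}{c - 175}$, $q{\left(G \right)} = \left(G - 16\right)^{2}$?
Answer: $\frac{1010754388925}{383} \approx 2.639 \cdot 10^{9}$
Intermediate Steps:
$q{\left(G \right)} = \left(-16 + G\right)^{2}$
$D{\left(T,c \right)} = c T^{2} + \frac{-2159 + T}{-175 + c}$ ($D{\left(T,c \right)} = T^{2} c + \frac{-2159 + T}{-175 + c} = c T^{2} + \frac{-2159 + T}{-175 + c}$)
$D{\left(-1411,1324 \right)} + q{\left(-1735 \right)} = \frac{-2159 - 1411 + \left(-1411\right)^{2} \cdot 1324^{2} - 231700 \left(-1411\right)^{2}}{-175 + 1324} + \left(-16 - 1735\right)^{2} = \frac{-2159 - 1411 + 1990921 \cdot 1752976 - 231700 \cdot 1990921}{1149} + \left(-1751\right)^{2} = \frac{-2159 - 1411 + 3490036730896 - 461296395700}{1149} + 3066001 = \frac{1}{1149} \cdot 3028740331626 + 3066001 = \frac{1009580110542}{383} + 3066001 = \frac{1010754388925}{383}$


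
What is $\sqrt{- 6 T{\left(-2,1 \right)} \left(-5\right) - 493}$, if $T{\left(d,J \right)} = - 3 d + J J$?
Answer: $i \sqrt{283} \approx 16.823 i$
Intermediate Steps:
$T{\left(d,J \right)} = J^{2} - 3 d$ ($T{\left(d,J \right)} = - 3 d + J^{2} = J^{2} - 3 d$)
$\sqrt{- 6 T{\left(-2,1 \right)} \left(-5\right) - 493} = \sqrt{- 6 \left(1^{2} - -6\right) \left(-5\right) - 493} = \sqrt{- 6 \left(1 + 6\right) \left(-5\right) - 493} = \sqrt{\left(-6\right) 7 \left(-5\right) - 493} = \sqrt{\left(-42\right) \left(-5\right) - 493} = \sqrt{210 - 493} = \sqrt{-283} = i \sqrt{283}$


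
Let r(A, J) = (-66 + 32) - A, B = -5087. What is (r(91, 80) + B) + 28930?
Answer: 23718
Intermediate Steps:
r(A, J) = -34 - A
(r(91, 80) + B) + 28930 = ((-34 - 1*91) - 5087) + 28930 = ((-34 - 91) - 5087) + 28930 = (-125 - 5087) + 28930 = -5212 + 28930 = 23718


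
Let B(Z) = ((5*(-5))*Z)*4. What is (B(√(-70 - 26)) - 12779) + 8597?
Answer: -4182 - 400*I*√6 ≈ -4182.0 - 979.8*I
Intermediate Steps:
B(Z) = -100*Z (B(Z) = -25*Z*4 = -100*Z)
(B(√(-70 - 26)) - 12779) + 8597 = (-100*√(-70 - 26) - 12779) + 8597 = (-400*I*√6 - 12779) + 8597 = (-12779 - 400*I*√6) + 8597 = -4182 - 400*I*√6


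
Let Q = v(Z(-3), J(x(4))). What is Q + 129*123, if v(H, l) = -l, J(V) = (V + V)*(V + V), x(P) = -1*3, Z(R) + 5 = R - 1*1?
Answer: 15831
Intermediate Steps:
Z(R) = -6 + R (Z(R) = -5 + (R - 1*1) = -5 + (R - 1) = -5 + (-1 + R) = -6 + R)
x(P) = -3
J(V) = 4*V² (J(V) = (2*V)*(2*V) = 4*V²)
Q = -36 (Q = -4*(-3)² = -4*9 = -1*36 = -36)
Q + 129*123 = -36 + 129*123 = -36 + 15867 = 15831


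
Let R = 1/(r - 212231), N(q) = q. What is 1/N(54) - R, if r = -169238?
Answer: 381523/20599326 ≈ 0.018521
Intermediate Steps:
R = -1/381469 (R = 1/(-169238 - 212231) = 1/(-381469) = -1/381469 ≈ -2.6214e-6)
1/N(54) - R = 1/54 - 1*(-1/381469) = 1/54 + 1/381469 = 381523/20599326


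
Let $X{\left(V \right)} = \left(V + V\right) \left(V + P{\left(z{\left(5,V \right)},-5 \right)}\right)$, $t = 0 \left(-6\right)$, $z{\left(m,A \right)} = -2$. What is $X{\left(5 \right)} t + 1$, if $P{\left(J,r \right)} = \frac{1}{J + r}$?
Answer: $1$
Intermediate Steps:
$t = 0$
$X{\left(V \right)} = 2 V \left(- \frac{1}{7} + V\right)$ ($X{\left(V \right)} = \left(V + V\right) \left(V + \frac{1}{-2 - 5}\right) = 2 V \left(V + \frac{1}{-7}\right) = 2 V \left(V - \frac{1}{7}\right) = 2 V \left(- \frac{1}{7} + V\right)$)
$X{\left(5 \right)} t + 1 = \frac{2}{7} \cdot 5 \left(-1 + 7 \cdot 5\right) 0 + 1 = \frac{2}{7} \cdot 5 \left(-1 + 35\right) 0 + 1 = \frac{2}{7} \cdot 5 \cdot 34 \cdot 0 + 1 = \frac{340}{7} \cdot 0 + 1 = 0 + 1 = 1$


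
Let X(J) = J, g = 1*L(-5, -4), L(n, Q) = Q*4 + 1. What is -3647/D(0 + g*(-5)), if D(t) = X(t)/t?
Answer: -3647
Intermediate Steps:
L(n, Q) = 1 + 4*Q (L(n, Q) = 4*Q + 1 = 1 + 4*Q)
g = -15 (g = 1*(1 + 4*(-4)) = 1*(1 - 16) = 1*(-15) = -15)
D(t) = 1 (D(t) = t/t = 1)
-3647/D(0 + g*(-5)) = -3647/1 = -3647*1 = -3647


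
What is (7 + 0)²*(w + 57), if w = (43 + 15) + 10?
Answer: 6125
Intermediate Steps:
w = 68 (w = 58 + 10 = 68)
(7 + 0)²*(w + 57) = (7 + 0)²*(68 + 57) = 7²*125 = 49*125 = 6125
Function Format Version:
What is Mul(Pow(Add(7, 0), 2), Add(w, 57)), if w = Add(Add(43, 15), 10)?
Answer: 6125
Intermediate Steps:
w = 68 (w = Add(58, 10) = 68)
Mul(Pow(Add(7, 0), 2), Add(w, 57)) = Mul(Pow(Add(7, 0), 2), Add(68, 57)) = Mul(Pow(7, 2), 125) = Mul(49, 125) = 6125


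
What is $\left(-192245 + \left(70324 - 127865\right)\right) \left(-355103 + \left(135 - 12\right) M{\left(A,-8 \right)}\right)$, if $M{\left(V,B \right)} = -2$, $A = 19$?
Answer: $88761205314$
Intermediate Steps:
$\left(-192245 + \left(70324 - 127865\right)\right) \left(-355103 + \left(135 - 12\right) M{\left(A,-8 \right)}\right) = \left(-192245 + \left(70324 - 127865\right)\right) \left(-355103 + \left(135 - 12\right) \left(-2\right)\right) = \left(-192245 - 57541\right) \left(-355103 + 123 \left(-2\right)\right) = - 249786 \left(-355103 - 246\right) = \left(-249786\right) \left(-355349\right) = 88761205314$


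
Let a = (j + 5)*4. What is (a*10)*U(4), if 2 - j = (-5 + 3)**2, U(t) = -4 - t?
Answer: -960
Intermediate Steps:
j = -2 (j = 2 - (-5 + 3)**2 = 2 - 1*(-2)**2 = 2 - 1*4 = 2 - 4 = -2)
a = 12 (a = (-2 + 5)*4 = 3*4 = 12)
(a*10)*U(4) = (12*10)*(-4 - 1*4) = 120*(-4 - 4) = 120*(-8) = -960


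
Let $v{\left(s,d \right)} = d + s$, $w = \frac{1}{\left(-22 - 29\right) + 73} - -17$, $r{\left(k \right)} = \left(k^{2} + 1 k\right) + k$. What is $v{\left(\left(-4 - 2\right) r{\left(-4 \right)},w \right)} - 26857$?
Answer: $- \frac{591535}{22} \approx -26888.0$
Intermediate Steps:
$r{\left(k \right)} = k^{2} + 2 k$ ($r{\left(k \right)} = \left(k^{2} + k\right) + k = \left(k + k^{2}\right) + k = k^{2} + 2 k$)
$w = \frac{375}{22}$ ($w = \frac{1}{-51 + 73} + 17 = \frac{1}{22} + 17 = \frac{375}{22} \approx 17.045$)
$v{\left(\left(-4 - 2\right) r{\left(-4 \right)},w \right)} - 26857 = \left(\frac{375}{22} + \left(-4 - 2\right) \left(- 4 \left(2 - 4\right)\right)\right) - 26857 = \left(\frac{375}{22} - 6 \left(\left(-4\right) \left(-2\right)\right)\right) - 26857 = \left(\frac{375}{22} - 48\right) - 26857 = - \frac{681}{22} - 26857 = - \frac{591535}{22}$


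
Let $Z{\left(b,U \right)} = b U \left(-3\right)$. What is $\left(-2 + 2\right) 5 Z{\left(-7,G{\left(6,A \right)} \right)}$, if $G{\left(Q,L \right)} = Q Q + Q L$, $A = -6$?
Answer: $0$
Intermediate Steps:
$G{\left(Q,L \right)} = Q^{2} + L Q$
$Z{\left(b,U \right)} = - 3 U b$ ($Z{\left(b,U \right)} = U b \left(-3\right) = - 3 U b$)
$\left(-2 + 2\right) 5 Z{\left(-7,G{\left(6,A \right)} \right)} = \left(-2 + 2\right) 5 \left(\left(-3\right) 6 \left(-6 + 6\right) \left(-7\right)\right) = 0 \cdot 5 \left(\left(-3\right) 6 \cdot 0 \left(-7\right)\right) = 0 \left(\left(-3\right) 0 \left(-7\right)\right) = 0 \cdot 0 = 0$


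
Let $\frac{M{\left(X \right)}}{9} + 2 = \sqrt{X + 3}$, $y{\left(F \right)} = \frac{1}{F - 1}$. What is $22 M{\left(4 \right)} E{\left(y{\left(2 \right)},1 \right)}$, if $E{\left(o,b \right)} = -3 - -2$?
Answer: $396 - 198 \sqrt{7} \approx -127.86$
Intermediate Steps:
$y{\left(F \right)} = \frac{1}{-1 + F}$
$E{\left(o,b \right)} = -1$ ($E{\left(o,b \right)} = -3 + 2 = -1$)
$M{\left(X \right)} = -18 + 9 \sqrt{3 + X}$ ($M{\left(X \right)} = -18 + 9 \sqrt{X + 3} = -18 + 9 \sqrt{3 + X}$)
$22 M{\left(4 \right)} E{\left(y{\left(2 \right)},1 \right)} = 22 \left(-18 + 9 \sqrt{3 + 4}\right) \left(-1\right) = 22 \left(-18 + 9 \sqrt{7}\right) \left(-1\right) = \left(-396 + 198 \sqrt{7}\right) \left(-1\right) = 396 - 198 \sqrt{7}$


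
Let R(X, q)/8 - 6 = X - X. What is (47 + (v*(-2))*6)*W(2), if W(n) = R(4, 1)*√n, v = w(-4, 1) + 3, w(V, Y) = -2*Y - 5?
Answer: 4560*√2 ≈ 6448.8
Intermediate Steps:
R(X, q) = 48 (R(X, q) = 48 + 8*(X - X) = 48 + 8*0 = 48 + 0 = 48)
w(V, Y) = -5 - 2*Y
v = -4 (v = (-5 - 2*1) + 3 = (-5 - 2) + 3 = -7 + 3 = -4)
W(n) = 48*√n
(47 + (v*(-2))*6)*W(2) = (47 - 4*(-2)*6)*(48*√2) = (47 + 8*6)*(48*√2) = (47 + 48)*(48*√2) = 95*(48*√2) = 4560*√2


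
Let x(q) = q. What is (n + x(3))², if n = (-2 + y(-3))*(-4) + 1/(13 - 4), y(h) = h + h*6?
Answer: 732736/81 ≈ 9046.1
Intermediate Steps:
y(h) = 7*h (y(h) = h + 6*h = 7*h)
n = 829/9 (n = (-2 + 7*(-3))*(-4) + 1/(13 - 4) = (-2 - 21)*(-4) + 1/9 = -23*(-4) + ⅑ = 92 + ⅑ = 829/9 ≈ 92.111)
(n + x(3))² = (829/9 + 3)² = (856/9)² = 732736/81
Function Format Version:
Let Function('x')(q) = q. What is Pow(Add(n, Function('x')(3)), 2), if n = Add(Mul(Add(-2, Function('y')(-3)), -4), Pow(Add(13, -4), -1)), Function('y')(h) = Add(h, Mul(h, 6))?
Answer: Rational(732736, 81) ≈ 9046.1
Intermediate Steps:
Function('y')(h) = Mul(7, h) (Function('y')(h) = Add(h, Mul(6, h)) = Mul(7, h))
n = Rational(829, 9) (n = Add(Mul(Add(-2, Mul(7, -3)), -4), Pow(Add(13, -4), -1)) = Add(Mul(Add(-2, -21), -4), Pow(9, -1)) = Add(Mul(-23, -4), Rational(1, 9)) = Add(92, Rational(1, 9)) = Rational(829, 9) ≈ 92.111)
Pow(Add(n, Function('x')(3)), 2) = Pow(Add(Rational(829, 9), 3), 2) = Pow(Rational(856, 9), 2) = Rational(732736, 81)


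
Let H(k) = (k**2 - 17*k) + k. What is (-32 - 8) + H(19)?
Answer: 17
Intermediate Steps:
H(k) = k**2 - 16*k
(-32 - 8) + H(19) = (-32 - 8) + 19*(-16 + 19) = -40 + 19*3 = -40 + 57 = 17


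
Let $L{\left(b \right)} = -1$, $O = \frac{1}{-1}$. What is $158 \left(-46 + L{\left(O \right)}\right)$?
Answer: $-7426$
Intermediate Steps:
$O = -1$
$158 \left(-46 + L{\left(O \right)}\right) = 158 \left(-46 - 1\right) = 158 \left(-47\right) = -7426$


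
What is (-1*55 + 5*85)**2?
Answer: 136900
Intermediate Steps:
(-1*55 + 5*85)**2 = (-55 + 425)**2 = 370**2 = 136900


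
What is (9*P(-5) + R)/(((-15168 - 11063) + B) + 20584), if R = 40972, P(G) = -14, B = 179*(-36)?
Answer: -40846/12091 ≈ -3.3782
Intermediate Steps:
B = -6444
(9*P(-5) + R)/(((-15168 - 11063) + B) + 20584) = (9*(-14) + 40972)/(((-15168 - 11063) - 6444) + 20584) = (-126 + 40972)/((-26231 - 6444) + 20584) = 40846/(-32675 + 20584) = 40846/(-12091) = 40846*(-1/12091) = -40846/12091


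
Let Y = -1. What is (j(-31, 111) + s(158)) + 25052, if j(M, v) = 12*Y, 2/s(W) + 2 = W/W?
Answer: 25038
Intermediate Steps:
s(W) = -2 (s(W) = 2/(-2 + W/W) = 2/(-2 + 1) = 2/(-1) = 2*(-1) = -2)
j(M, v) = -12 (j(M, v) = 12*(-1) = -12)
(j(-31, 111) + s(158)) + 25052 = (-12 - 2) + 25052 = -14 + 25052 = 25038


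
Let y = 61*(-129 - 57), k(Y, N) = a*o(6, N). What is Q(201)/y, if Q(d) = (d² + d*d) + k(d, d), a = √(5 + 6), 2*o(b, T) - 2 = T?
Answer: -13467/1891 - 203*√11/22692 ≈ -7.1513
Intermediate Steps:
o(b, T) = 1 + T/2
a = √11 ≈ 3.3166
k(Y, N) = √11*(1 + N/2)
Q(d) = 2*d² + √11*(2 + d)/2 (Q(d) = (d² + d*d) + √11*(2 + d)/2 = (d² + d²) + √11*(2 + d)/2 = 2*d² + √11*(2 + d)/2)
y = -11346 (y = 61*(-186) = -11346)
Q(201)/y = (2*201² + √11*(2 + 201)/2)/(-11346) = (2*40401 + (½)*√11*203)*(-1/11346) = (80802 + 203*√11/2)*(-1/11346) = -13467/1891 - 203*√11/22692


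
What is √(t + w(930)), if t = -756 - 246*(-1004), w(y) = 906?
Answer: √247134 ≈ 497.13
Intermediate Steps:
t = 246228 (t = -756 + 246984 = 246228)
√(t + w(930)) = √(246228 + 906) = √247134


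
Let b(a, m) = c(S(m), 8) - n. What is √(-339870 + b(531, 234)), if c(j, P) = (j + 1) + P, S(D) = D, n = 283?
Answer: I*√339910 ≈ 583.02*I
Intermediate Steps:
c(j, P) = 1 + P + j (c(j, P) = (1 + j) + P = 1 + P + j)
b(a, m) = -274 + m (b(a, m) = (1 + 8 + m) - 1*283 = (9 + m) - 283 = -274 + m)
√(-339870 + b(531, 234)) = √(-339870 + (-274 + 234)) = √(-339870 - 40) = √(-339910) = I*√339910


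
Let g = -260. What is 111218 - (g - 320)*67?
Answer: 150078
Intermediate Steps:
111218 - (g - 320)*67 = 111218 - (-260 - 320)*67 = 111218 - (-580)*67 = 111218 - 1*(-38860) = 111218 + 38860 = 150078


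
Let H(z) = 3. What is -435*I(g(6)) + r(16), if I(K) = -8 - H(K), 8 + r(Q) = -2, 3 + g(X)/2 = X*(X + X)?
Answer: 4775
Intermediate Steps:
g(X) = -6 + 4*X**2 (g(X) = -6 + 2*(X*(X + X)) = -6 + 2*(X*(2*X)) = -6 + 2*(2*X**2) = -6 + 4*X**2)
r(Q) = -10 (r(Q) = -8 - 2 = -10)
I(K) = -11 (I(K) = -8 - 1*3 = -8 - 3 = -11)
-435*I(g(6)) + r(16) = -435*(-11) - 10 = 4785 - 10 = 4775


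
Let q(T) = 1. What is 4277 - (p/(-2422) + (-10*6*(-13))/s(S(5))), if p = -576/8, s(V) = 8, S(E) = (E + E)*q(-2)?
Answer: 10122677/2422 ≈ 4179.5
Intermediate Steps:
S(E) = 2*E (S(E) = (E + E)*1 = (2*E)*1 = 2*E)
p = -72 (p = -576/8 = -48*3/2 = -72)
4277 - (p/(-2422) + (-10*6*(-13))/s(S(5))) = 4277 - (-72/(-2422) + (-10*6*(-13))/8) = 4277 - (-72*(-1/2422) - 60*(-13)*(⅛)) = 4277 - (36/1211 + 780*(⅛)) = 4277 - (36/1211 + 195/2) = 4277 - 1*236217/2422 = 4277 - 236217/2422 = 10122677/2422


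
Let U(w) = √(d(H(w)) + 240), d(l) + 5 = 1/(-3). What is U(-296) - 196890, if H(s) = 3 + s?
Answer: -196890 + 8*√33/3 ≈ -1.9687e+5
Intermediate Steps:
d(l) = -16/3 (d(l) = -5 + 1/(-3) = -5 - ⅓ = -16/3)
U(w) = 8*√33/3 (U(w) = √(-16/3 + 240) = √(704/3) = 8*√33/3)
U(-296) - 196890 = 8*√33/3 - 196890 = -196890 + 8*√33/3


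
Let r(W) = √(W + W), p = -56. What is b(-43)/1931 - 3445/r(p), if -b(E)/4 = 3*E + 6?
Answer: 492/1931 + 3445*I*√7/28 ≈ 0.25479 + 325.52*I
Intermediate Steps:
b(E) = -24 - 12*E (b(E) = -4*(3*E + 6) = -4*(6 + 3*E) = -24 - 12*E)
r(W) = √2*√W (r(W) = √(2*W) = √2*√W)
b(-43)/1931 - 3445/r(p) = (-24 - 12*(-43))/1931 - 3445*(-I*√7/28) = (-24 + 516)*(1/1931) - 3445*(-I*√7/28) = 492*(1/1931) - 3445*(-I*√7/28) = 492/1931 - (-3445)*I*√7/28 = 492/1931 + 3445*I*√7/28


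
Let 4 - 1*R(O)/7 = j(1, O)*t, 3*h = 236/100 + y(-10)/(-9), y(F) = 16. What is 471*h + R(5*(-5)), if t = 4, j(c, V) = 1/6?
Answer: 25817/225 ≈ 114.74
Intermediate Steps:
j(c, V) = ⅙
h = 131/675 (h = (236/100 + 16/(-9))/3 = (236*(1/100) + 16*(-⅑))/3 = (59/25 - 16/9)/3 = (⅓)*(131/225) = 131/675 ≈ 0.19407)
R(O) = 70/3 (R(O) = 28 - 7*4/6 = 28 - 7*⅔ = 28 - 14/3 = 70/3)
471*h + R(5*(-5)) = 471*(131/675) + 70/3 = 20567/225 + 70/3 = 25817/225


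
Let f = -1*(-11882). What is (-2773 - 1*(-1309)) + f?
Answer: 10418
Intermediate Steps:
f = 11882
(-2773 - 1*(-1309)) + f = (-2773 - 1*(-1309)) + 11882 = (-2773 + 1309) + 11882 = -1464 + 11882 = 10418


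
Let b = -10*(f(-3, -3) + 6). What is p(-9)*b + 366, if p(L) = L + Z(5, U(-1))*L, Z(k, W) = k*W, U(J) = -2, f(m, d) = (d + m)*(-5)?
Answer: -28794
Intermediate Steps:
f(m, d) = -5*d - 5*m
Z(k, W) = W*k
p(L) = -9*L (p(L) = L + (-2*5)*L = L - 10*L = -9*L)
b = -360 (b = -10*((-5*(-3) - 5*(-3)) + 6) = -10*((15 + 15) + 6) = -10*(30 + 6) = -10*36 = -360)
p(-9)*b + 366 = -9*(-9)*(-360) + 366 = 81*(-360) + 366 = -29160 + 366 = -28794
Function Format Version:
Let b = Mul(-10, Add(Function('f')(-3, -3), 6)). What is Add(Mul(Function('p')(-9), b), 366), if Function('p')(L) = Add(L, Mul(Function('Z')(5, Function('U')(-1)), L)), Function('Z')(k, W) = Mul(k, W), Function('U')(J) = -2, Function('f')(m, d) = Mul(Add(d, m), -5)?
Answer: -28794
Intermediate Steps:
Function('f')(m, d) = Add(Mul(-5, d), Mul(-5, m))
Function('Z')(k, W) = Mul(W, k)
Function('p')(L) = Mul(-9, L) (Function('p')(L) = Add(L, Mul(Mul(-2, 5), L)) = Add(L, Mul(-10, L)) = Mul(-9, L))
b = -360 (b = Mul(-10, Add(Add(Mul(-5, -3), Mul(-5, -3)), 6)) = Mul(-10, Add(Add(15, 15), 6)) = Mul(-10, Add(30, 6)) = Mul(-10, 36) = -360)
Add(Mul(Function('p')(-9), b), 366) = Add(Mul(Mul(-9, -9), -360), 366) = Add(Mul(81, -360), 366) = Add(-29160, 366) = -28794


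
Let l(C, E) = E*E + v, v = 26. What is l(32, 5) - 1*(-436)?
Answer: 487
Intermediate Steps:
l(C, E) = 26 + E**2 (l(C, E) = E*E + 26 = E**2 + 26 = 26 + E**2)
l(32, 5) - 1*(-436) = (26 + 5**2) - 1*(-436) = (26 + 25) + 436 = 51 + 436 = 487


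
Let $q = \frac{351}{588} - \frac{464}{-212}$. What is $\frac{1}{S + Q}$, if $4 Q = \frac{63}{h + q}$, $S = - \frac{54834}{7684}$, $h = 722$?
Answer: $- \frac{9642232822}{68598666993} \approx -0.14056$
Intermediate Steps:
$q = \frac{28937}{10388}$ ($q = 351 \cdot \frac{1}{588} - - \frac{116}{53} = \frac{117}{196} + \frac{116}{53} = \frac{28937}{10388} \approx 2.7856$)
$S = - \frac{27417}{3842}$ ($S = \left(-54834\right) \frac{1}{7684} = - \frac{27417}{3842} \approx -7.1361$)
$Q = \frac{54537}{2509691}$ ($Q = \frac{63 \frac{1}{722 + \frac{28937}{10388}}}{4} = \frac{63 \frac{1}{\frac{7529073}{10388}}}{4} = \frac{63 \cdot \frac{10388}{7529073}}{4} = \frac{1}{4} \cdot \frac{218148}{2509691} = \frac{54537}{2509691} \approx 0.021731$)
$\frac{1}{S + Q} = \frac{1}{- \frac{27417}{3842} + \frac{54537}{2509691}} = \frac{1}{- \frac{68598666993}{9642232822}} = - \frac{9642232822}{68598666993}$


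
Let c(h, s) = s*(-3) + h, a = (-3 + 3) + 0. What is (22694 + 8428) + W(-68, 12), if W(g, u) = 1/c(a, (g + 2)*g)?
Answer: 419026607/13464 ≈ 31122.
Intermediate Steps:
a = 0 (a = 0 + 0 = 0)
c(h, s) = h - 3*s (c(h, s) = -3*s + h = h - 3*s)
W(g, u) = -1/(3*g*(2 + g)) (W(g, u) = 1/(0 - 3*(g + 2)*g) = 1/(0 - 3*(2 + g)*g) = 1/(0 - 3*g*(2 + g)) = 1/(-3*g*(2 + g)) = -1/(3*g*(2 + g)))
(22694 + 8428) + W(-68, 12) = (22694 + 8428) - ⅓/(-68*(2 - 68)) = 31122 - ⅓*(-1/68)/(-66) = 31122 - ⅓*(-1/68)*(-1/66) = 31122 - 1/13464 = 419026607/13464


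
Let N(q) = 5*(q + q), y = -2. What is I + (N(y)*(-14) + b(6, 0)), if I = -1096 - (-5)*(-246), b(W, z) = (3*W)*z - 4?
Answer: -2050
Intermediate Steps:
b(W, z) = -4 + 3*W*z (b(W, z) = 3*W*z - 4 = -4 + 3*W*z)
N(q) = 10*q (N(q) = 5*(2*q) = 10*q)
I = -2326 (I = -1096 - 1*1230 = -1096 - 1230 = -2326)
I + (N(y)*(-14) + b(6, 0)) = -2326 + ((10*(-2))*(-14) + (-4 + 3*6*0)) = -2326 + (-20*(-14) + (-4 + 0)) = -2326 + (280 - 4) = -2326 + 276 = -2050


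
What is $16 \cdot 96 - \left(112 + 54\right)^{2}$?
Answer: $-26020$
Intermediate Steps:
$16 \cdot 96 - \left(112 + 54\right)^{2} = 1536 - 166^{2} = 1536 - 27556 = -26020$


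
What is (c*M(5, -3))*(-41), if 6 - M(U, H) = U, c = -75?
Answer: 3075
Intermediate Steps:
M(U, H) = 6 - U
(c*M(5, -3))*(-41) = -75*(6 - 1*5)*(-41) = -75*(6 - 5)*(-41) = -75*1*(-41) = -75*(-41) = 3075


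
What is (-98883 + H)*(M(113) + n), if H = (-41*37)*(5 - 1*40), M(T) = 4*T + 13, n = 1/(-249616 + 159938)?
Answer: -954685958486/44839 ≈ -2.1291e+7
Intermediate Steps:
n = -1/89678 (n = 1/(-89678) = -1/89678 ≈ -1.1151e-5)
M(T) = 13 + 4*T
H = 53095 (H = -1517*(5 - 40) = -1517*(-35) = 53095)
(-98883 + H)*(M(113) + n) = (-98883 + 53095)*((13 + 4*113) - 1/89678) = -45788*((13 + 452) - 1/89678) = -45788*(465 - 1/89678) = -45788*41700269/89678 = -954685958486/44839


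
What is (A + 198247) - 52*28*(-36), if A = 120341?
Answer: 371004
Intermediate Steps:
(A + 198247) - 52*28*(-36) = (120341 + 198247) - 52*28*(-36) = 318588 - 1456*(-36) = 318588 + 52416 = 371004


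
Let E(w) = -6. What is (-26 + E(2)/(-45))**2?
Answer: 150544/225 ≈ 669.08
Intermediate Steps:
(-26 + E(2)/(-45))**2 = (-26 - 6/(-45))**2 = (-26 - 6*(-1/45))**2 = (-26 + 2/15)**2 = (-388/15)**2 = 150544/225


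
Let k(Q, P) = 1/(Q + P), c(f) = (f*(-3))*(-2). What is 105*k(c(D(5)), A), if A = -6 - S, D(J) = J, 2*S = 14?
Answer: 105/17 ≈ 6.1765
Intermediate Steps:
S = 7 (S = (½)*14 = 7)
A = -13 (A = -6 - 1*7 = -6 - 7 = -13)
c(f) = 6*f (c(f) = -3*f*(-2) = 6*f)
k(Q, P) = 1/(P + Q)
105*k(c(D(5)), A) = 105/(-13 + 6*5) = 105/(-13 + 30) = 105/17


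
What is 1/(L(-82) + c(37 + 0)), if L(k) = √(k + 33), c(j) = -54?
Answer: -54/2965 - 7*I/2965 ≈ -0.018212 - 0.0023609*I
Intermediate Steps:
L(k) = √(33 + k)
1/(L(-82) + c(37 + 0)) = 1/(√(33 - 82) - 54) = 1/(√(-49) - 54) = 1/(7*I - 54) = 1/(-54 + 7*I) = (-54 - 7*I)/2965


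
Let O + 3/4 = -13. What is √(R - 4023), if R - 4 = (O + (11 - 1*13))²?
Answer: I*√60335/4 ≈ 61.408*I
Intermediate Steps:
O = -55/4 (O = -¾ - 13 = -55/4 ≈ -13.750)
R = 4033/16 (R = 4 + (-55/4 + (11 - 1*13))² = 4 + (-55/4 + (11 - 13))² = 4 + (-55/4 - 2)² = 4 + (-63/4)² = 4 + 3969/16 = 4033/16 ≈ 252.06)
√(R - 4023) = √(4033/16 - 4023) = √(-60335/16) = I*√60335/4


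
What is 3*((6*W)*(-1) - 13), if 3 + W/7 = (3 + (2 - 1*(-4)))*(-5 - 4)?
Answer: 10545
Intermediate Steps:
W = -588 (W = -21 + 7*((3 + (2 - 1*(-4)))*(-5 - 4)) = -21 + 7*((3 + (2 + 4))*(-9)) = -21 + 7*((3 + 6)*(-9)) = -21 + 7*(9*(-9)) = -21 + 7*(-81) = -21 - 567 = -588)
3*((6*W)*(-1) - 13) = 3*((6*(-588))*(-1) - 13) = 3*(-3528*(-1) - 13) = 3*(3528 - 13) = 3*3515 = 10545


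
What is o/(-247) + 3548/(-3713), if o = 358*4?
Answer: -6193372/917111 ≈ -6.7531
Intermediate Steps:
o = 1432
o/(-247) + 3548/(-3713) = 1432/(-247) + 3548/(-3713) = 1432*(-1/247) + 3548*(-1/3713) = -1432/247 - 3548/3713 = -6193372/917111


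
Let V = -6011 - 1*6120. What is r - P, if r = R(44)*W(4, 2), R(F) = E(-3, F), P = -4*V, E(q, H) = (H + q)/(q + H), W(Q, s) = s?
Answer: -48522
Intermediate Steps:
V = -12131 (V = -6011 - 6120 = -12131)
E(q, H) = 1 (E(q, H) = (H + q)/(H + q) = 1)
P = 48524 (P = -4*(-12131) = 48524)
R(F) = 1
r = 2 (r = 1*2 = 2)
r - P = 2 - 1*48524 = 2 - 48524 = -48522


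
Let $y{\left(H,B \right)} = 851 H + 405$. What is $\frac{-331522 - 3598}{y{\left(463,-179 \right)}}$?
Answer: $- \frac{167560}{197209} \approx -0.84966$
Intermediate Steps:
$y{\left(H,B \right)} = 405 + 851 H$
$\frac{-331522 - 3598}{y{\left(463,-179 \right)}} = \frac{-331522 - 3598}{405 + 851 \cdot 463} = \frac{-331522 - 3598}{405 + 394013} = - \frac{335120}{394418} = \left(-335120\right) \frac{1}{394418} = - \frac{167560}{197209}$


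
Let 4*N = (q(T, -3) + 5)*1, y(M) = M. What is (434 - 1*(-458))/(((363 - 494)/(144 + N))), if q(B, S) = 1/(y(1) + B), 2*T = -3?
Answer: -129117/131 ≈ -985.63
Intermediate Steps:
T = -3/2 (T = (½)*(-3) = -3/2 ≈ -1.5000)
q(B, S) = 1/(1 + B)
N = ¾ (N = ((1/(1 - 3/2) + 5)*1)/4 = ((1/(-½) + 5)*1)/4 = ((-2 + 5)*1)/4 = (3*1)/4 = (¼)*3 = ¾ ≈ 0.75000)
(434 - 1*(-458))/(((363 - 494)/(144 + N))) = (434 - 1*(-458))/(((363 - 494)/(144 + ¾))) = (434 + 458)/((-131/579/4)) = 892/((-131*4/579)) = 892/(-524/579) = 892*(-579/524) = -129117/131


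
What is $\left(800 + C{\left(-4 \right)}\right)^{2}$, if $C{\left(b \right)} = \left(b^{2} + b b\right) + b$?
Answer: $685584$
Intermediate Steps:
$C{\left(b \right)} = b + 2 b^{2}$ ($C{\left(b \right)} = \left(b^{2} + b^{2}\right) + b = 2 b^{2} + b = b + 2 b^{2}$)
$\left(800 + C{\left(-4 \right)}\right)^{2} = \left(800 - 4 \left(1 + 2 \left(-4\right)\right)\right)^{2} = \left(800 - 4 \left(1 - 8\right)\right)^{2} = \left(800 - -28\right)^{2} = \left(800 + 28\right)^{2} = 828^{2} = 685584$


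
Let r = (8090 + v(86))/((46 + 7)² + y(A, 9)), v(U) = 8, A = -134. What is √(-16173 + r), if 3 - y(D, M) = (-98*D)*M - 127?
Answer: 5*I*√8592643549543/115249 ≈ 127.17*I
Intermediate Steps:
y(D, M) = 130 + 98*D*M (y(D, M) = 3 - ((-98*D)*M - 127) = 3 - (-98*D*M - 127) = 3 - (-127 - 98*D*M) = 3 + (127 + 98*D*M) = 130 + 98*D*M)
r = -8098/115249 (r = (8090 + 8)/((46 + 7)² + (130 + 98*(-134)*9)) = 8098/(53² + (130 - 118188)) = 8098/(2809 - 118058) = 8098/(-115249) = 8098*(-1/115249) = -8098/115249 ≈ -0.070265)
√(-16173 + r) = √(-16173 - 8098/115249) = √(-1863930175/115249) = 5*I*√8592643549543/115249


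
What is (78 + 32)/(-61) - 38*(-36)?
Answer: 83338/61 ≈ 1366.2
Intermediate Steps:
(78 + 32)/(-61) - 38*(-36) = 110*(-1/61) + 1368 = -110/61 + 1368 = 83338/61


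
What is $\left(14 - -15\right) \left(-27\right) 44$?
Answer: $-34452$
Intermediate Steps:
$\left(14 - -15\right) \left(-27\right) 44 = \left(14 + 15\right) \left(-27\right) 44 = 29 \left(-27\right) 44 = \left(-783\right) 44 = -34452$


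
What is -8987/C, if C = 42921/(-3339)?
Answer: 175483/251 ≈ 699.14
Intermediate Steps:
C = -4769/371 (C = 42921*(-1/3339) = -4769/371 ≈ -12.854)
-8987/C = -8987/(-4769/371) = -8987*(-371/4769) = 175483/251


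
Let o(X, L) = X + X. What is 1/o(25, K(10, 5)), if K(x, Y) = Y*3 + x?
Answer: 1/50 ≈ 0.020000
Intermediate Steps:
K(x, Y) = x + 3*Y (K(x, Y) = 3*Y + x = x + 3*Y)
o(X, L) = 2*X
1/o(25, K(10, 5)) = 1/(2*25) = 1/50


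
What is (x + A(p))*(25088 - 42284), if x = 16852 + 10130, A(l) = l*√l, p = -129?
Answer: -463982472 + 2218284*I*√129 ≈ -4.6398e+8 + 2.5195e+7*I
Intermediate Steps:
A(l) = l^(3/2)
x = 26982
(x + A(p))*(25088 - 42284) = (26982 + (-129)^(3/2))*(25088 - 42284) = (26982 - 129*I*√129)*(-17196) = -463982472 + 2218284*I*√129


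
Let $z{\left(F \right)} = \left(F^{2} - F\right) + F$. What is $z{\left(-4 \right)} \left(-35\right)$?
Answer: $-560$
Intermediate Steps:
$z{\left(F \right)} = F^{2}$
$z{\left(-4 \right)} \left(-35\right) = \left(-4\right)^{2} \left(-35\right) = 16 \left(-35\right) = -560$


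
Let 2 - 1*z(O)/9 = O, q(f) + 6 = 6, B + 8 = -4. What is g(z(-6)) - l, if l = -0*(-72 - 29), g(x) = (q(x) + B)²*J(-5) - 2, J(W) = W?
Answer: -722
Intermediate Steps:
B = -12 (B = -8 - 4 = -12)
q(f) = 0 (q(f) = -6 + 6 = 0)
z(O) = 18 - 9*O
g(x) = -722 (g(x) = (0 - 12)²*(-5) - 2 = (-12)²*(-5) - 2 = 144*(-5) - 2 = -720 - 2 = -722)
l = 0 (l = -0*(-101) = -1*0 = 0)
g(z(-6)) - l = -722 - 1*0 = -722 + 0 = -722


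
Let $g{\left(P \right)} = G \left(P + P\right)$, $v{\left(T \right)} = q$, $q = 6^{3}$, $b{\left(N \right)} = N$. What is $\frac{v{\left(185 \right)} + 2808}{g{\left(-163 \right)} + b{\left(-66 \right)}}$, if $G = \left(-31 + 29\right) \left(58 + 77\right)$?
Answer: $\frac{504}{14659} \approx 0.034382$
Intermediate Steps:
$G = -270$ ($G = \left(-2\right) 135 = -270$)
$q = 216$
$v{\left(T \right)} = 216$
$g{\left(P \right)} = - 540 P$ ($g{\left(P \right)} = - 270 \left(P + P\right) = - 270 \cdot 2 P = - 540 P$)
$\frac{v{\left(185 \right)} + 2808}{g{\left(-163 \right)} + b{\left(-66 \right)}} = \frac{216 + 2808}{\left(-540\right) \left(-163\right) - 66} = \frac{3024}{88020 - 66} = \frac{3024}{87954} = 3024 \cdot \frac{1}{87954} = \frac{504}{14659}$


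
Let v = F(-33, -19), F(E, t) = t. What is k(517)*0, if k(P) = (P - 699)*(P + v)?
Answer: 0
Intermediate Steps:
v = -19
k(P) = (-699 + P)*(-19 + P) (k(P) = (P - 699)*(P - 19) = (-699 + P)*(-19 + P))
k(517)*0 = (13281 + 517**2 - 718*517)*0 = (13281 + 267289 - 371206)*0 = -90636*0 = 0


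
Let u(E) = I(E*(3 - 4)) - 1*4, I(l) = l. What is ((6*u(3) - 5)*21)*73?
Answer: -72051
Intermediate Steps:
u(E) = -4 - E (u(E) = E*(3 - 4) - 1*4 = E*(-1) - 4 = -E - 4 = -4 - E)
((6*u(3) - 5)*21)*73 = ((6*(-4 - 1*3) - 5)*21)*73 = ((6*(-4 - 3) - 5)*21)*73 = ((6*(-7) - 5)*21)*73 = ((-42 - 5)*21)*73 = -47*21*73 = -987*73 = -72051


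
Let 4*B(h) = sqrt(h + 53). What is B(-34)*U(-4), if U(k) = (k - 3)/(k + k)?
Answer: 7*sqrt(19)/32 ≈ 0.95351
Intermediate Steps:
U(k) = (-3 + k)/(2*k) (U(k) = (-3 + k)/((2*k)) = (-3 + k)*(1/(2*k)) = (-3 + k)/(2*k))
B(h) = sqrt(53 + h)/4 (B(h) = sqrt(h + 53)/4 = sqrt(53 + h)/4)
B(-34)*U(-4) = (sqrt(53 - 34)/4)*((1/2)*(-3 - 4)/(-4)) = (sqrt(19)/4)*((1/2)*(-1/4)*(-7)) = (sqrt(19)/4)*(7/8) = 7*sqrt(19)/32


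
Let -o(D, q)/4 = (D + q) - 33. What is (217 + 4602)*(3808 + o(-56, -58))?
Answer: 21184324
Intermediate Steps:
o(D, q) = 132 - 4*D - 4*q (o(D, q) = -4*((D + q) - 33) = -4*(-33 + D + q) = 132 - 4*D - 4*q)
(217 + 4602)*(3808 + o(-56, -58)) = (217 + 4602)*(3808 + (132 - 4*(-56) - 4*(-58))) = 4819*(3808 + (132 + 224 + 232)) = 4819*(3808 + 588) = 4819*4396 = 21184324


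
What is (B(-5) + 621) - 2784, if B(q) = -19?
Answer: -2182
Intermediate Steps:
(B(-5) + 621) - 2784 = (-19 + 621) - 2784 = 602 - 2784 = -2182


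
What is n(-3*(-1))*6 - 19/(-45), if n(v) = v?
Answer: 829/45 ≈ 18.422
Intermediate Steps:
n(-3*(-1))*6 - 19/(-45) = -3*(-1)*6 - 19/(-45) = 3*6 - 1/45*(-19) = 18 + 19/45 = 829/45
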